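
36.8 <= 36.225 False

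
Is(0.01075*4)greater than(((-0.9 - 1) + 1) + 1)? No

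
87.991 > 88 False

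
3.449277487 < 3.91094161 True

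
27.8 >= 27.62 True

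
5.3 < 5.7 True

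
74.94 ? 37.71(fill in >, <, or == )>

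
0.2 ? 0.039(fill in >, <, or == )>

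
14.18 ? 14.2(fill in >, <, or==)<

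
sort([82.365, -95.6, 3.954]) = [-95.6, 3.954, 82.365]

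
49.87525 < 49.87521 False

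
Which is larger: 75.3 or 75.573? 75.573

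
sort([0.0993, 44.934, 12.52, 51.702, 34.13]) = [0.0993, 12.52, 34.13, 44.934, 51.702]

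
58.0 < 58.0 False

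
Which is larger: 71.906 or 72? 72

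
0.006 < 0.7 True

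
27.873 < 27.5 False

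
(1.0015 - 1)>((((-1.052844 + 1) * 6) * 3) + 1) False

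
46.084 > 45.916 True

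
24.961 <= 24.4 False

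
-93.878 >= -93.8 False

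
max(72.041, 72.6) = 72.6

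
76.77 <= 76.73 False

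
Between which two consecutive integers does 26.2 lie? 26 and 27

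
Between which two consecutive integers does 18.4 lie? 18 and 19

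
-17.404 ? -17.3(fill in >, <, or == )<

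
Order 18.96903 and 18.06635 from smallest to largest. 18.06635, 18.96903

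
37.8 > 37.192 True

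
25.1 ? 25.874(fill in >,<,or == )<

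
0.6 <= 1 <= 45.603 True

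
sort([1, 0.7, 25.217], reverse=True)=[25.217, 1, 0.7]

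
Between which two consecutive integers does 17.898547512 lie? 17 and 18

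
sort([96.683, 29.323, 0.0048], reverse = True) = [96.683, 29.323, 0.0048]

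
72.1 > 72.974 False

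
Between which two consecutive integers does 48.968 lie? 48 and 49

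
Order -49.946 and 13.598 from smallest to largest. -49.946, 13.598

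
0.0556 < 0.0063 False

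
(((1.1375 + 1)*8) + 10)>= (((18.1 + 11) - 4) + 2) True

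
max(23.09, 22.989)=23.09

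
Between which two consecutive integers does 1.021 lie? 1 and 2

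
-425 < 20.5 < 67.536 True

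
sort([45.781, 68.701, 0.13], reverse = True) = [68.701, 45.781, 0.13]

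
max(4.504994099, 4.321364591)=4.504994099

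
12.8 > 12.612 True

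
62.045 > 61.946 True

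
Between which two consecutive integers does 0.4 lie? 0 and 1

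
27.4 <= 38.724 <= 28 False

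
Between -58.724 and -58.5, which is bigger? -58.5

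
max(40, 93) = 93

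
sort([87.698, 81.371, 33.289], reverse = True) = [87.698, 81.371, 33.289]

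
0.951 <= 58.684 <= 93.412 True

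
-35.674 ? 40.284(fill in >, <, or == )<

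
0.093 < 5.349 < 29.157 True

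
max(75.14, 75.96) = 75.96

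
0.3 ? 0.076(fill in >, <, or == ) >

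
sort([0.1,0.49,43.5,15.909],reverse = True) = [43.5,15.909,0.49,0.1]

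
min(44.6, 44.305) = 44.305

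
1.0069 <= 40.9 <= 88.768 True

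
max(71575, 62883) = 71575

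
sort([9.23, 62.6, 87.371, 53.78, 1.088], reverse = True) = [87.371, 62.6, 53.78, 9.23, 1.088]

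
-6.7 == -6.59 False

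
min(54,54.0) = 54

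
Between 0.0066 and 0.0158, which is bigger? 0.0158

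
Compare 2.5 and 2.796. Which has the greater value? 2.796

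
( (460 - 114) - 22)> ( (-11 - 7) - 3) True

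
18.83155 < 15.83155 False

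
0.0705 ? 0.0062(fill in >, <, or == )>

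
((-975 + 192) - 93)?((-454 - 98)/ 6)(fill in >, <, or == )<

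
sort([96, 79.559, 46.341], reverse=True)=[96, 79.559, 46.341]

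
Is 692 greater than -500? Yes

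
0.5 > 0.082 True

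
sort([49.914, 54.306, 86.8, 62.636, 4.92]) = [4.92, 49.914, 54.306, 62.636, 86.8]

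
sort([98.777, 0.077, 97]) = [0.077, 97, 98.777]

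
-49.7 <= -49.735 False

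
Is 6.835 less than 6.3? No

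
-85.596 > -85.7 True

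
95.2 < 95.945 True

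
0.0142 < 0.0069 False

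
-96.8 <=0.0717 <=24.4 True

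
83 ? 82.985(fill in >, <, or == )>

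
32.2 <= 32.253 True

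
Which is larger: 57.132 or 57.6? 57.6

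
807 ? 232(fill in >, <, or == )>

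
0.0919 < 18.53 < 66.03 True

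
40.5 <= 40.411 False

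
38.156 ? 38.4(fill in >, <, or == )<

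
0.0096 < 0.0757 True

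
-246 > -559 True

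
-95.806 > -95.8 False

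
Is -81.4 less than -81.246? Yes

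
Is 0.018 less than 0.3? Yes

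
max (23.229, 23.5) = 23.5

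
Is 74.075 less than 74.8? Yes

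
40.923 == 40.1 False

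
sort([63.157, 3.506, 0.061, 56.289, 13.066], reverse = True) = [63.157, 56.289, 13.066, 3.506, 0.061]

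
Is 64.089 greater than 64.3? No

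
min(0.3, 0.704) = 0.3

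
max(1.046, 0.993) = 1.046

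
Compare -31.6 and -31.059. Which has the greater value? -31.059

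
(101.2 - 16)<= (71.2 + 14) True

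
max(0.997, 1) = 1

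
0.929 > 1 False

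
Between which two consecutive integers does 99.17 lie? 99 and 100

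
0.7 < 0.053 False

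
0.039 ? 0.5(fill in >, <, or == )<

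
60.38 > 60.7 False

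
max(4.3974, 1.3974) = 4.3974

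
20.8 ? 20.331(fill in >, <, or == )>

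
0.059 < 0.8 True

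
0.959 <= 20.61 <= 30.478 True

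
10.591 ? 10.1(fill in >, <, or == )>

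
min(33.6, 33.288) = 33.288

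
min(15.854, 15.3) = 15.3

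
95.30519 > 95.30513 True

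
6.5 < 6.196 False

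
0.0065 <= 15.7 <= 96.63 True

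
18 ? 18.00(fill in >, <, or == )==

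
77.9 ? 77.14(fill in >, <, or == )>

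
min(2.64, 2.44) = 2.44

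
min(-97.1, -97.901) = -97.901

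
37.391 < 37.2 False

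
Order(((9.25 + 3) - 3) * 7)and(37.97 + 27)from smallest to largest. (((9.25 + 3) - 3) * 7), (37.97 + 27)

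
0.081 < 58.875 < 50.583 False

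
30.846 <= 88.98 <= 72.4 False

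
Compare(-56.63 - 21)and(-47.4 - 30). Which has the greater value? (-47.4 - 30)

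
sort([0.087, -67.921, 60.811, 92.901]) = [-67.921, 0.087, 60.811, 92.901]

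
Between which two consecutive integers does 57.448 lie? 57 and 58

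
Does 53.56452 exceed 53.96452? No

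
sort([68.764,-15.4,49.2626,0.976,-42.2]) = [-42.2,-15.4,0.976,49.2626,68.764]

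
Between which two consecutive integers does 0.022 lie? 0 and 1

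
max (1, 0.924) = 1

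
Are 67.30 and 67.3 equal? Yes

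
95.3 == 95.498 False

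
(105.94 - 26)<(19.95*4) False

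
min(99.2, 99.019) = 99.019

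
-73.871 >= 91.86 False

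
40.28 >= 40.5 False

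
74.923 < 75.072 True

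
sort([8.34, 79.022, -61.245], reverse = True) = [79.022, 8.34, -61.245]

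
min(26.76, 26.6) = 26.6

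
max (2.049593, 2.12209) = 2.12209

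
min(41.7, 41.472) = 41.472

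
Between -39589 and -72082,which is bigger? -39589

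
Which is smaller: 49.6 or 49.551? 49.551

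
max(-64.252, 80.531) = 80.531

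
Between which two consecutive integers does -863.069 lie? -864 and -863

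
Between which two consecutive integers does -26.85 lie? -27 and -26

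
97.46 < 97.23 False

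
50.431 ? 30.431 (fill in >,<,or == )>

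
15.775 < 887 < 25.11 False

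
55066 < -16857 False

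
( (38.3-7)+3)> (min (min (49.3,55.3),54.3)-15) False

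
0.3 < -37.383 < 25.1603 False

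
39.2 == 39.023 False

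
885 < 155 False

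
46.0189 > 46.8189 False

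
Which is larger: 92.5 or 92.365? 92.5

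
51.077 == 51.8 False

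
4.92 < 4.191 False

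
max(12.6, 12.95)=12.95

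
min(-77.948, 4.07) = -77.948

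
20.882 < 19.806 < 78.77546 False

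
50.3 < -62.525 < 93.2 False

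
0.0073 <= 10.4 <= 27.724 True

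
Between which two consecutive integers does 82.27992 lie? 82 and 83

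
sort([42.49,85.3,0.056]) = [0.056,42.49,85.3]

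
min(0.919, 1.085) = 0.919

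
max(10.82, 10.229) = 10.82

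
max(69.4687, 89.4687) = 89.4687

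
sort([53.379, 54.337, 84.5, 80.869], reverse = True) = [84.5, 80.869, 54.337, 53.379]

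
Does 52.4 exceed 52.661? No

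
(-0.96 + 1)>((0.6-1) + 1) False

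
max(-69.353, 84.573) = 84.573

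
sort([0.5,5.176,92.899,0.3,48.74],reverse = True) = [92.899,48.74,5.176,0.5,0.3]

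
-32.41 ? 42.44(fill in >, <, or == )<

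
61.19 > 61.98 False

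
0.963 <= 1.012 True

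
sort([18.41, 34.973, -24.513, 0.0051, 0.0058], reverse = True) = [34.973, 18.41, 0.0058, 0.0051, -24.513]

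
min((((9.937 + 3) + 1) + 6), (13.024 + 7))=19.937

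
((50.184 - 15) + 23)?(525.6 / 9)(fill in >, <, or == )<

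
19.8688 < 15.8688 False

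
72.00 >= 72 True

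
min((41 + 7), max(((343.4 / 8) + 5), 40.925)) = 47.925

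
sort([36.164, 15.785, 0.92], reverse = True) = [36.164, 15.785, 0.92]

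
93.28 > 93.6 False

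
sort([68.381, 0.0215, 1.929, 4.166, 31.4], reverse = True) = [68.381, 31.4, 4.166, 1.929, 0.0215]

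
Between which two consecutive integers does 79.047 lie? 79 and 80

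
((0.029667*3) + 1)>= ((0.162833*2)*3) True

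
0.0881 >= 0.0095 True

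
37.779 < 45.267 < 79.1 True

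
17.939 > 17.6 True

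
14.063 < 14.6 True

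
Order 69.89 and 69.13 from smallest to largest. 69.13, 69.89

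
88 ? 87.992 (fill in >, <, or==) >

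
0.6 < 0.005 False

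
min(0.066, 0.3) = 0.066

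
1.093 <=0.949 False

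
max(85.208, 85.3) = 85.3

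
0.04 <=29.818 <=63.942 True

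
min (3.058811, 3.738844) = 3.058811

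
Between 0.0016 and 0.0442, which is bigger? 0.0442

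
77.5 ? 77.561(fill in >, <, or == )<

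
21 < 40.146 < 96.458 True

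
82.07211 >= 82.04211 True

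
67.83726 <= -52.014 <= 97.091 False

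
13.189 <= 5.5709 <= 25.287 False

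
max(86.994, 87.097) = 87.097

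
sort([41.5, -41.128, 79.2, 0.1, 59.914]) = [-41.128, 0.1, 41.5, 59.914, 79.2]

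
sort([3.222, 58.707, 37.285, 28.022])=[3.222, 28.022, 37.285, 58.707]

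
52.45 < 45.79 False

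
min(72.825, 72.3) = 72.3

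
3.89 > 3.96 False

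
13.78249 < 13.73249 False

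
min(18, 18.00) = 18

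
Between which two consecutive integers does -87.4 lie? -88 and -87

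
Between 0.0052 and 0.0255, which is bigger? 0.0255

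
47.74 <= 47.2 False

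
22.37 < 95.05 True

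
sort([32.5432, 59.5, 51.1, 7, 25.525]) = [7, 25.525, 32.5432, 51.1, 59.5]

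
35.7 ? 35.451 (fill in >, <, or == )>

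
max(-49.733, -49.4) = -49.4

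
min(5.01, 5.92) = 5.01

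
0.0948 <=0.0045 False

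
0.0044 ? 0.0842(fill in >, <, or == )<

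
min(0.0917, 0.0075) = 0.0075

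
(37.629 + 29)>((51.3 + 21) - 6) True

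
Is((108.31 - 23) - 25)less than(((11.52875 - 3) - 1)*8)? No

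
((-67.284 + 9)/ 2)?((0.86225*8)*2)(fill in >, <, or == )<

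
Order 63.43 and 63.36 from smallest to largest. 63.36, 63.43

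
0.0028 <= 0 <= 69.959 False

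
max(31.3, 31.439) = 31.439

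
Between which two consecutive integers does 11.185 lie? 11 and 12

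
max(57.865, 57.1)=57.865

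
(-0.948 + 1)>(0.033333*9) False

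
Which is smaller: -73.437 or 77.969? -73.437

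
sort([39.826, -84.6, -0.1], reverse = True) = [39.826, -0.1, -84.6]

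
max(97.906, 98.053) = 98.053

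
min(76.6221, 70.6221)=70.6221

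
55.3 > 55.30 False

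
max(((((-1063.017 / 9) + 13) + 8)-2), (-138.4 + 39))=-99.113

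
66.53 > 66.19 True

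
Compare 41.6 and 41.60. They are equal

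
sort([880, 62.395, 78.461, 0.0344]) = [0.0344, 62.395, 78.461, 880]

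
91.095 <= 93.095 True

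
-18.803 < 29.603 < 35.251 True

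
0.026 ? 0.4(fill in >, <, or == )<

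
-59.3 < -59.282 True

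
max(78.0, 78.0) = 78.0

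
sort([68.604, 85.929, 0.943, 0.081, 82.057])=[0.081, 0.943, 68.604, 82.057, 85.929]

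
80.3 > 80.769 False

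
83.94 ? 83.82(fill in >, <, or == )>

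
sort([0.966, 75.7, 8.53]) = [0.966, 8.53, 75.7]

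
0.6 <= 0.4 False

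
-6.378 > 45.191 False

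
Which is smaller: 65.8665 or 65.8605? 65.8605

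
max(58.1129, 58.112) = 58.1129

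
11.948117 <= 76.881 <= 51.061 False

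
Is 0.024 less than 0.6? Yes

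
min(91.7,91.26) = 91.26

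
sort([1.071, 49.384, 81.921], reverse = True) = [81.921, 49.384, 1.071]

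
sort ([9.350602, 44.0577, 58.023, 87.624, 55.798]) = [9.350602, 44.0577, 55.798, 58.023, 87.624]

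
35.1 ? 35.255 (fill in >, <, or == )<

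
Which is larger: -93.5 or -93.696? -93.5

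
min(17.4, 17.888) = 17.4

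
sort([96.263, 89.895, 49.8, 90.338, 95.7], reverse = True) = [96.263, 95.7, 90.338, 89.895, 49.8]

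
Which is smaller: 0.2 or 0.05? 0.05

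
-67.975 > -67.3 False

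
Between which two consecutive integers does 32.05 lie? 32 and 33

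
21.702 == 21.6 False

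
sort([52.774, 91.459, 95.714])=[52.774, 91.459, 95.714]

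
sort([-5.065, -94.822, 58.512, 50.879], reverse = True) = [58.512, 50.879, -5.065, -94.822]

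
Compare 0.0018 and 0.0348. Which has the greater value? 0.0348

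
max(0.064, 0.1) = 0.1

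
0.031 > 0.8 False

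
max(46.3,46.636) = 46.636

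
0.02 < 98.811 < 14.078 False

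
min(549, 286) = 286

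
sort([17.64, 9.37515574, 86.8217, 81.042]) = [9.37515574, 17.64, 81.042, 86.8217]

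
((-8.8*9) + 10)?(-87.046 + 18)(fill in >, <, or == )<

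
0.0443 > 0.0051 True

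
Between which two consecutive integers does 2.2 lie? 2 and 3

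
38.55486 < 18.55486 False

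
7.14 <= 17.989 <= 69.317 True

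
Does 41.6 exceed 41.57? Yes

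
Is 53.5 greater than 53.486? Yes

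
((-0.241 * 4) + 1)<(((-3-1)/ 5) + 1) True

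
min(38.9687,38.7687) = 38.7687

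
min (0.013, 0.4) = 0.013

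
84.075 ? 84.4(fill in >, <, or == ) <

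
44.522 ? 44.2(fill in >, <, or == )>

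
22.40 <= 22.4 True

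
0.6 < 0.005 False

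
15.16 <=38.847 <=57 True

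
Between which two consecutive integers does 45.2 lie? 45 and 46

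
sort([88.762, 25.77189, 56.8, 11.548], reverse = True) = [88.762, 56.8, 25.77189, 11.548]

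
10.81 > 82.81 False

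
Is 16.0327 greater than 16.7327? No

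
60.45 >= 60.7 False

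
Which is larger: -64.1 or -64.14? -64.1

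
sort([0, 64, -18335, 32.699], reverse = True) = [64, 32.699, 0, -18335]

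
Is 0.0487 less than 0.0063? No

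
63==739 False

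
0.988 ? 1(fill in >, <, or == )<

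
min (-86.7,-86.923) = -86.923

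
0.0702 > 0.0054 True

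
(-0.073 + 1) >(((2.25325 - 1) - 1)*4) False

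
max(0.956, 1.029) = 1.029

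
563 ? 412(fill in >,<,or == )>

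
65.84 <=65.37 False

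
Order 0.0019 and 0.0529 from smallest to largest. 0.0019, 0.0529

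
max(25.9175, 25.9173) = 25.9175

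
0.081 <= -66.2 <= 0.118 False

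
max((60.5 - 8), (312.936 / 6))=52.5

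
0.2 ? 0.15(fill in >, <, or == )>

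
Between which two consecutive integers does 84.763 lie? 84 and 85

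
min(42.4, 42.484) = 42.4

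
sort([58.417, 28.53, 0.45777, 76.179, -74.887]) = [-74.887, 0.45777, 28.53, 58.417, 76.179]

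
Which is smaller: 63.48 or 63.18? 63.18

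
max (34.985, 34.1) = 34.985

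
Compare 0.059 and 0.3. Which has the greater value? 0.3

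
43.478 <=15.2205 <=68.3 False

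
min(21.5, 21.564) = 21.5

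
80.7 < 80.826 True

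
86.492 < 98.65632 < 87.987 False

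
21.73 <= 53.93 True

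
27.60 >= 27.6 True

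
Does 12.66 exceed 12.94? No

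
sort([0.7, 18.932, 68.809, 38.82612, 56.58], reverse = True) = [68.809, 56.58, 38.82612, 18.932, 0.7]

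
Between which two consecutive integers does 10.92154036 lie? 10 and 11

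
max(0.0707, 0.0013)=0.0707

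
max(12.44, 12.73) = 12.73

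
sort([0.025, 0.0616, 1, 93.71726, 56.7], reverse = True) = [93.71726, 56.7, 1, 0.0616, 0.025]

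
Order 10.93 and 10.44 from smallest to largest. 10.44,10.93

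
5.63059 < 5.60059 False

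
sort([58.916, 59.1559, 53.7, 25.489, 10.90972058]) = [10.90972058, 25.489, 53.7, 58.916, 59.1559]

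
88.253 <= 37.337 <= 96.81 False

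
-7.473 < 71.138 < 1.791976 False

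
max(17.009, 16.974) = 17.009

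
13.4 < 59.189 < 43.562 False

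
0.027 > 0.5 False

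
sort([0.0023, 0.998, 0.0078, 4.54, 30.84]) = [0.0023, 0.0078, 0.998, 4.54, 30.84]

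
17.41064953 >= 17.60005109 False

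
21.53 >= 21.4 True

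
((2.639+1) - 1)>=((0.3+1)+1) True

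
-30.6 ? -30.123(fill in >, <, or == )<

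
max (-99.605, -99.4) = -99.4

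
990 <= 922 False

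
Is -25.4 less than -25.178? Yes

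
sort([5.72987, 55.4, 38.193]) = [5.72987, 38.193, 55.4]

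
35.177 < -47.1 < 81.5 False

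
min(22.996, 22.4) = 22.4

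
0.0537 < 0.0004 False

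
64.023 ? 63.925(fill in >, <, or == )>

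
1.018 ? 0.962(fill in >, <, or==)>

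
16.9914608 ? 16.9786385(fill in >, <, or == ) >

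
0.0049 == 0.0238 False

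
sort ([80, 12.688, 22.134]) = [12.688, 22.134, 80]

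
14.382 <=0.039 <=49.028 False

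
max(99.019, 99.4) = 99.4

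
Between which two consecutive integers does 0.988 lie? 0 and 1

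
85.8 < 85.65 False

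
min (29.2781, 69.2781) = 29.2781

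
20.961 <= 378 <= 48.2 False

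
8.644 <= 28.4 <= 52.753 True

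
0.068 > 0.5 False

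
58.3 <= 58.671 True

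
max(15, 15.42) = 15.42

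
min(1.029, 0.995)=0.995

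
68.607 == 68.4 False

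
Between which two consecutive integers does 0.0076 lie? 0 and 1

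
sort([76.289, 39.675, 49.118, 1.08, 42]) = [1.08, 39.675, 42, 49.118, 76.289]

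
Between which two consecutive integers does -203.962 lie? -204 and -203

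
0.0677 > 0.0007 True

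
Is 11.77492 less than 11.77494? Yes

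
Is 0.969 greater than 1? No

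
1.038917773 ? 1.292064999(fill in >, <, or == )<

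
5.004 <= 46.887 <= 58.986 True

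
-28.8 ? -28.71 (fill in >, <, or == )<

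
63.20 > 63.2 False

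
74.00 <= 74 True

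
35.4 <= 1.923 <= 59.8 False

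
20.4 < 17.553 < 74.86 False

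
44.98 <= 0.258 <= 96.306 False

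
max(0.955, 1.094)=1.094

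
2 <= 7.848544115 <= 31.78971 True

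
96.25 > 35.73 True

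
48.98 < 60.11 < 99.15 True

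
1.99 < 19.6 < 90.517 True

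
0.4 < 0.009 False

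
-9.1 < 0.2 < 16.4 True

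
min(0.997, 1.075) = 0.997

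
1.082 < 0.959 False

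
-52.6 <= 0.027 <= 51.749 True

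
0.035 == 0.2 False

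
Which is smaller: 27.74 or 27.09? 27.09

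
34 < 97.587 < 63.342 False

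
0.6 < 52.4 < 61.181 True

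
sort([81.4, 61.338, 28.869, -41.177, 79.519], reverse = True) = [81.4, 79.519, 61.338, 28.869, -41.177]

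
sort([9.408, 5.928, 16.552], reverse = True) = [16.552, 9.408, 5.928]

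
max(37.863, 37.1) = 37.863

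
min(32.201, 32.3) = 32.201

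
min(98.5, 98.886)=98.5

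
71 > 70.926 True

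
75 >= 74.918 True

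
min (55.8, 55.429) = 55.429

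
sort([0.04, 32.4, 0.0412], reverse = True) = [32.4, 0.0412, 0.04]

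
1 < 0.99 False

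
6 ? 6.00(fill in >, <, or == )==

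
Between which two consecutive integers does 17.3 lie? 17 and 18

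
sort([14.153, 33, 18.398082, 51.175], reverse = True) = [51.175, 33, 18.398082, 14.153]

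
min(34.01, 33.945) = 33.945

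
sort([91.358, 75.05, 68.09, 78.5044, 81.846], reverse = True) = [91.358, 81.846, 78.5044, 75.05, 68.09]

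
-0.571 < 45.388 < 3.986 False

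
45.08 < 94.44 True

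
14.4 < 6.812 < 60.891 False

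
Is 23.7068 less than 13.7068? No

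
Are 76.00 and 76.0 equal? Yes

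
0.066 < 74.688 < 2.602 False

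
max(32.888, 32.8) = 32.888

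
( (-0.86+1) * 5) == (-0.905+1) False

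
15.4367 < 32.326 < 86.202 True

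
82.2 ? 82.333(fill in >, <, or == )<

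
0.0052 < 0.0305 True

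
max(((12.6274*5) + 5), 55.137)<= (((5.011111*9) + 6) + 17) False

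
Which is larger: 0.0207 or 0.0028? 0.0207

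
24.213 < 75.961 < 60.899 False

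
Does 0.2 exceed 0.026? Yes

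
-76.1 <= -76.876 False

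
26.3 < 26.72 True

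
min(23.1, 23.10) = 23.1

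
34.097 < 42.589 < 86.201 True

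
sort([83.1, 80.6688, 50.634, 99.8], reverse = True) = [99.8, 83.1, 80.6688, 50.634]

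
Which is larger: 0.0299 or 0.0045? 0.0299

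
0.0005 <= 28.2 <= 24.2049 False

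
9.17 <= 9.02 False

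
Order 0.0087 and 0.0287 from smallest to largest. 0.0087, 0.0287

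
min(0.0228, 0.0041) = 0.0041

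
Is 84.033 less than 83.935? No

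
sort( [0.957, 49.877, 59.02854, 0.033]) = [0.033, 0.957, 49.877, 59.02854]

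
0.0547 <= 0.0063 False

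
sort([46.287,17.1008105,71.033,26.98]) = [17.1008105,26.98,46.287,71.033]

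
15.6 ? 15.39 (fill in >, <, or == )>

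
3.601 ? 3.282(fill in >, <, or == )>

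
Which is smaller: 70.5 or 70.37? 70.37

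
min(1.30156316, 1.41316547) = 1.30156316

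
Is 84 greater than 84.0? No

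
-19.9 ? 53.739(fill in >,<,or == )<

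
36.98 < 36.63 False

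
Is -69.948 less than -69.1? Yes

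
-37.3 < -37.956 False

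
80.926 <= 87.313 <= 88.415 True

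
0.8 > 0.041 True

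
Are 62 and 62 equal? Yes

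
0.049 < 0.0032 False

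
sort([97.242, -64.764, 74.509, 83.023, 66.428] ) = [-64.764, 66.428, 74.509, 83.023, 97.242]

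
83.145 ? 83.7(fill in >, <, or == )<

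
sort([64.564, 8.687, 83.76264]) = [8.687, 64.564, 83.76264]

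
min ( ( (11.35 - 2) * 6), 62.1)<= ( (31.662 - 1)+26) True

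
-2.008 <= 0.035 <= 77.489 True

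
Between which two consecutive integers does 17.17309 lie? 17 and 18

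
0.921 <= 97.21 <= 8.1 False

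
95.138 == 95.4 False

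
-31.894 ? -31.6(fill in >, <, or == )<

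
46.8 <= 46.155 False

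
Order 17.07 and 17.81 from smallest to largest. 17.07, 17.81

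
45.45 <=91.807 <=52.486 False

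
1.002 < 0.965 False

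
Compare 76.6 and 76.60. They are equal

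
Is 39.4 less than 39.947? Yes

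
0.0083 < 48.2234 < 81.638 True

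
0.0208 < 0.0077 False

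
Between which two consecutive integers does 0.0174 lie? 0 and 1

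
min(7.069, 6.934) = 6.934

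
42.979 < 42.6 False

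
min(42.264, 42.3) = 42.264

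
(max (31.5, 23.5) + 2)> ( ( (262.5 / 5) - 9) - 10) False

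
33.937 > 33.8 True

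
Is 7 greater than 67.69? No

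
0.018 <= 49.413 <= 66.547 True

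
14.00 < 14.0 False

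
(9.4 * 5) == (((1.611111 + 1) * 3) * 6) False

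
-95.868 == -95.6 False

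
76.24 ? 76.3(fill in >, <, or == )<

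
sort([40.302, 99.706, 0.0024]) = [0.0024, 40.302, 99.706]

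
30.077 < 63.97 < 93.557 True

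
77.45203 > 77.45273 False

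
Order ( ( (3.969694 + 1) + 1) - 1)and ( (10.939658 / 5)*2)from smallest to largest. ( (10.939658 / 5)*2), ( ( (3.969694 + 1) + 1) - 1)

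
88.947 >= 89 False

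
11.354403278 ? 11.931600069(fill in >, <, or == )<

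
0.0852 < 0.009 False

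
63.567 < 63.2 False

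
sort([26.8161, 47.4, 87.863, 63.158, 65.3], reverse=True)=[87.863, 65.3, 63.158, 47.4, 26.8161]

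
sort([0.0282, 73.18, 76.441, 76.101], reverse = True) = [76.441, 76.101, 73.18, 0.0282]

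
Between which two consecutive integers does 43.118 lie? 43 and 44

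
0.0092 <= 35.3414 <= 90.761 True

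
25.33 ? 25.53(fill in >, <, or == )<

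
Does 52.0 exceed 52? No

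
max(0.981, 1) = 1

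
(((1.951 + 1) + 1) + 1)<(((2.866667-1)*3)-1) False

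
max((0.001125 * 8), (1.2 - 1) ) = 0.2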